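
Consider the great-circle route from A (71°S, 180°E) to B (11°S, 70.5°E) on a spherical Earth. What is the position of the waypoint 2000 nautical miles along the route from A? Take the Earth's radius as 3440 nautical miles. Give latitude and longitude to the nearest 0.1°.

≈ (59.0°S, 98.7°E)

The haversine formula gives a central angle δ ≈ 1.497 rad (85.8°) between the endpoints. The total great-circle distance is δ·R ≈ 1.497 × 3440 ≈ 5150 nmi, so the target fraction is f = 2000/5150 ≈ 0.388.
Interpolate at f ≈ 0.388 with slerp weights a = sin((1−f)δ)/sin δ ≈ 0.795, b = sin(fδ)/sin δ ≈ 0.551.
p = a·p₁ + b·p₂ ≈ (-0.078, 0.510, -0.857); φ = arcsin(p_z) ≈ -58.96°, λ = atan2(p_y, p_x) ≈ 98.75°.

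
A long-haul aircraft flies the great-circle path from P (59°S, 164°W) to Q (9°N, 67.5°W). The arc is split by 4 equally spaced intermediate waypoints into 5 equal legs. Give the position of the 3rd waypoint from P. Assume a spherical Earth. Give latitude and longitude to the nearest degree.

≈ (25°S, 89°W)

Write both endpoints as unit vectors p₁, p₂ with components (cos φ cos λ, cos φ sin λ, sin φ).
The central angle between the endpoints is δ = arccos(p₁·p₂) ≈ 1.764 rad (101.1°).
Interpolate at f = 3/5 with slerp weights a = sin((1−f)δ)/sin δ ≈ 0.661, b = sin(fδ)/sin δ ≈ 0.888.
p = a·p₁ + b·p₂ ≈ (0.009, -0.904, -0.427); φ = arcsin(p_z) ≈ -25.30°, λ = atan2(p_y, p_x) ≈ -89.46°.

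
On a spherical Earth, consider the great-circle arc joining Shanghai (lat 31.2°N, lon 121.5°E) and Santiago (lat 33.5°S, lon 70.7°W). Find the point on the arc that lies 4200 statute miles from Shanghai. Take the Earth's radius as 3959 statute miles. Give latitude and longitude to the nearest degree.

Write both endpoints as unit vectors p₁, p₂ with components (cos φ cos λ, cos φ sin λ, sin φ).
The central angle between the endpoints is δ = arccos(p₁·p₂) ≈ 2.957 rad (169.4°). The total great-circle distance is δ·R ≈ 2.957 × 3959 ≈ 11708 mi, so the target fraction is f = 4200/11708 ≈ 0.359.
Interpolate at f ≈ 0.359 with slerp weights a = sin((1−f)δ)/sin δ ≈ 5.173, b = sin(fδ)/sin δ ≈ 4.765.
p = a·p₁ + b·p₂ ≈ (-0.999, 0.022, 0.050); φ = arcsin(p_z) ≈ 2.84°, λ = atan2(p_y, p_x) ≈ 178.73°.

≈ lat 3°N, lon 179°E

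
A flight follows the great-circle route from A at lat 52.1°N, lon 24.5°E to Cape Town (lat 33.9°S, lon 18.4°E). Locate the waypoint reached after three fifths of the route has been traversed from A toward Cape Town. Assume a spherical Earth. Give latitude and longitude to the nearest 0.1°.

Write both endpoints as unit vectors p₁, p₂ with components (cos φ cos λ, cos φ sin λ, sin φ).
The central angle between the endpoints is δ = arccos(p₁·p₂) ≈ 1.504 rad (86.2°).
Interpolate at f = 3/5 with slerp weights a = sin((1−f)δ)/sin δ ≈ 0.567, b = sin(fδ)/sin δ ≈ 0.787.
p = a·p₁ + b·p₂ ≈ (0.937, 0.351, 0.009); φ = arcsin(p_z) ≈ 0.51°, λ = atan2(p_y, p_x) ≈ 20.52°.

≈ lat 0.5°N, lon 20.5°E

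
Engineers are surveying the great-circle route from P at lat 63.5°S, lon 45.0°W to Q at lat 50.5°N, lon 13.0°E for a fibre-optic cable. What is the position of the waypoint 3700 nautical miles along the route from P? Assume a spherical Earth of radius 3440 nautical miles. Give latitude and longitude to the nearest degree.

Write both endpoints as unit vectors p₁, p₂ with components (cos φ cos λ, cos φ sin λ, sin φ).
The central angle between the endpoints is δ = arccos(p₁·p₂) ≈ 2.141 rad (122.7°). The total great-circle distance is δ·R ≈ 2.141 × 3440 ≈ 7366 nmi, so the target fraction is f = 3700/7366 ≈ 0.502.
Interpolate at f ≈ 0.502 with slerp weights a = sin((1−f)δ)/sin δ ≈ 1.040, b = sin(fδ)/sin δ ≈ 1.046.
p = a·p₁ + b·p₂ ≈ (0.976, -0.179, -0.124); φ = arcsin(p_z) ≈ -7.12°, λ = atan2(p_y, p_x) ≈ -10.36°.

≈ lat 7°S, lon 10°W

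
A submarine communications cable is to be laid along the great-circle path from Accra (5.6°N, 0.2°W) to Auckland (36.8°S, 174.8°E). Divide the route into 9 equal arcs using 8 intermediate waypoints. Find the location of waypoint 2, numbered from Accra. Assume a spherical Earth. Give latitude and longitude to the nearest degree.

≈ (27°S, 4°E)

Convert each endpoint to a unit vector on the sphere (x = cos φ cos λ, y = cos φ sin λ, z = sin φ).
The central angle between the endpoints is δ = arccos(p₁·p₂) ≈ 2.591 rad (148.5°).
Interpolate at f = 2/9 with slerp weights a = sin((1−f)δ)/sin δ ≈ 1.726, b = sin(fδ)/sin δ ≈ 1.041.
p = a·p₁ + b·p₂ ≈ (0.888, 0.070, -0.455); φ = arcsin(p_z) ≈ -27.08°, λ = atan2(p_y, p_x) ≈ 4.48°.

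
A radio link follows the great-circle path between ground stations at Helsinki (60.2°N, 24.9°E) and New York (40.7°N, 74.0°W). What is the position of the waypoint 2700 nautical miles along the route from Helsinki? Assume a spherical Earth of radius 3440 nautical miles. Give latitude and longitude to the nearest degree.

The haversine formula gives a central angle δ ≈ 1.038 rad (59.5°) between the endpoints. The total great-circle distance is δ·R ≈ 1.038 × 3440 ≈ 3572 nmi, so the target fraction is f = 2700/3572 ≈ 0.756.
Interpolate at f ≈ 0.756 with slerp weights a = sin((1−f)δ)/sin δ ≈ 0.291, b = sin(fδ)/sin δ ≈ 0.820.
p = a·p₁ + b·p₂ ≈ (0.303, -0.537, 0.788); φ = arcsin(p_z) ≈ 51.95°, λ = atan2(p_y, p_x) ≈ -60.59°.

≈ (52°N, 61°W)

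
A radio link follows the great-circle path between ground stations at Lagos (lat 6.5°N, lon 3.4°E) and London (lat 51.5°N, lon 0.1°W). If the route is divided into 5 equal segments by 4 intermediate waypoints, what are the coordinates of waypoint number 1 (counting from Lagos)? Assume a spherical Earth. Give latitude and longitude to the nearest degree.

Convert each endpoint to a unit vector on the sphere (x = cos φ cos λ, y = cos φ sin λ, z = sin φ).
The central angle between the endpoints is δ = arccos(p₁·p₂) ≈ 0.787 rad (45.1°).
Interpolate at f = 1/5 with slerp weights a = sin((1−f)δ)/sin δ ≈ 0.831, b = sin(fδ)/sin δ ≈ 0.221.
p = a·p₁ + b·p₂ ≈ (0.962, 0.049, 0.267); φ = arcsin(p_z) ≈ 15.51°, λ = atan2(p_y, p_x) ≈ 2.90°.

≈ lat 16°N, lon 3°E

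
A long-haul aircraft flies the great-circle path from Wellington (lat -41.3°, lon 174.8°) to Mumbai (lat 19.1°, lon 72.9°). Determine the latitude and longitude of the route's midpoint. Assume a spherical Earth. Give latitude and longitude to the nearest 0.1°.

Convert each endpoint to a unit vector on the sphere (x = cos φ cos λ, y = cos φ sin λ, z = sin φ).
The central angle between the endpoints is δ = arccos(p₁·p₂) ≈ 1.942 rad (111.2°).
Interpolate at f = 1/2 with slerp weights a = sin((1−f)δ)/sin δ ≈ 0.886, b = sin(fδ)/sin δ ≈ 0.886.
p = a·p₁ + b·p₂ ≈ (-0.416, 0.860, -0.295); φ = arcsin(p_z) ≈ -17.14°, λ = atan2(p_y, p_x) ≈ 115.84°.

≈ lat -17.1°, lon 115.8°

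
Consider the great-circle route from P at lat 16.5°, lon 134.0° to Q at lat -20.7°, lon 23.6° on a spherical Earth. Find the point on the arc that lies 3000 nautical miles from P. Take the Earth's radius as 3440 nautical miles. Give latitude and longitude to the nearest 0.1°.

≈ lat -0.9°, lon 86.5°

Write both endpoints as unit vectors p₁, p₂ with components (cos φ cos λ, cos φ sin λ, sin φ).
The central angle between the endpoints is δ = arccos(p₁·p₂) ≈ 1.997 rad (114.4°). The total great-circle distance is δ·R ≈ 1.997 × 3440 ≈ 6868 nmi, so the target fraction is f = 3000/6868 ≈ 0.437.
Interpolate at f ≈ 0.437 with slerp weights a = sin((1−f)δ)/sin δ ≈ 0.990, b = sin(fδ)/sin δ ≈ 0.841.
p = a·p₁ + b·p₂ ≈ (0.061, 0.998, -0.016); φ = arcsin(p_z) ≈ -0.91°, λ = atan2(p_y, p_x) ≈ 86.50°.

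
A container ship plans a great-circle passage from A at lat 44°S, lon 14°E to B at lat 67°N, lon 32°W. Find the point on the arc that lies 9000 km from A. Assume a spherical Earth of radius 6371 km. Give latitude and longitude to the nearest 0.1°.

≈ lat 34.4°N, lon 8.1°W

Write both endpoints as unit vectors p₁, p₂ with components (cos φ cos λ, cos φ sin λ, sin φ).
The central angle between the endpoints is δ = arccos(p₁·p₂) ≈ 2.031 rad (116.4°). The total great-circle distance is δ·R ≈ 2.031 × 6371 ≈ 12940 km, so the target fraction is f = 9000/12940 ≈ 0.696.
Interpolate at f ≈ 0.696 with slerp weights a = sin((1−f)δ)/sin δ ≈ 0.647, b = sin(fδ)/sin δ ≈ 1.102.
p = a·p₁ + b·p₂ ≈ (0.817, -0.116, 0.565); φ = arcsin(p_z) ≈ 34.41°, λ = atan2(p_y, p_x) ≈ -8.06°.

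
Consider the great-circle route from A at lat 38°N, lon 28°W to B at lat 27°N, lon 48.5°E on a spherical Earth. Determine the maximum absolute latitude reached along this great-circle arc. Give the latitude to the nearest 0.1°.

The great circle lies in the plane with unit normal n̂ = (p₁ × p₂)/|p₁ × p₂|.
Here n̂_z ≈ +0.762; the vertex latitude is φ_max = arccos|n̂_z| ≈ 40.4°.
Check via Clairaut: cos φ_max = |cos φ₁| · sin C = cos(38.0°)·sin(75.2°) ≈ 0.762, again giving ≈ 40.4°.

≈ 40.4°N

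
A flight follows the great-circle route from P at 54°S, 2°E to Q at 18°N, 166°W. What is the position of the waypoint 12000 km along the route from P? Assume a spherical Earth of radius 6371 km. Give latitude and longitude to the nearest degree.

From cos δ = sin φ₁ sin φ₂ + cos φ₁ cos φ₂ cos Δλ, the central angle is δ ≈ 2.493 rad (142.8°). The total great-circle distance is δ·R ≈ 2.493 × 6371 ≈ 15881 km, so the target fraction is f = 12000/15881 ≈ 0.756.
Interpolate at f ≈ 0.756 with slerp weights a = sin((1−f)δ)/sin δ ≈ 0.947, b = sin(fδ)/sin δ ≈ 1.575.
p = a·p₁ + b·p₂ ≈ (-0.897, -0.343, -0.280); φ = arcsin(p_z) ≈ -16.23°, λ = atan2(p_y, p_x) ≈ -159.08°.

≈ 16°S, 159°W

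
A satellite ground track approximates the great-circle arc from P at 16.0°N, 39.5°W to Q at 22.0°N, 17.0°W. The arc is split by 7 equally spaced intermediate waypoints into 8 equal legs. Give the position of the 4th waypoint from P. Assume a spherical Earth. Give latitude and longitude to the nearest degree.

≈ 19°N, 28°W

Convert each endpoint to a unit vector on the sphere (x = cos φ cos λ, y = cos φ sin λ, z = sin φ).
The central angle between the endpoints is δ = arccos(p₁·p₂) ≈ 0.385 rad (22.1°).
Interpolate at f = 4/8 with slerp weights a = sin((1−f)δ)/sin δ ≈ 0.509, b = sin(fδ)/sin δ ≈ 0.509.
p = a·p₁ + b·p₂ ≈ (0.830, -0.450, 0.331); φ = arcsin(p_z) ≈ 19.34°, λ = atan2(p_y, p_x) ≈ -28.46°.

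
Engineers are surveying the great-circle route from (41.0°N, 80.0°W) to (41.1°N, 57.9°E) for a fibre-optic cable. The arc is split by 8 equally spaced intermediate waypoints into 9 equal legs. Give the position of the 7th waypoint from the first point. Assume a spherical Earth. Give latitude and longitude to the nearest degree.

From cos δ = sin φ₁ sin φ₂ + cos φ₁ cos φ₂ cos Δλ, the central angle is δ ≈ 1.561 rad (89.5°).
Interpolate at f = 7/9 with slerp weights a = sin((1−f)δ)/sin δ ≈ 0.340, b = sin(fδ)/sin δ ≈ 0.937.
p = a·p₁ + b·p₂ ≈ (0.420, 0.346, 0.839); φ = arcsin(p_z) ≈ 57.06°, λ = atan2(p_y, p_x) ≈ 39.45°.

≈ (57°N, 39°E)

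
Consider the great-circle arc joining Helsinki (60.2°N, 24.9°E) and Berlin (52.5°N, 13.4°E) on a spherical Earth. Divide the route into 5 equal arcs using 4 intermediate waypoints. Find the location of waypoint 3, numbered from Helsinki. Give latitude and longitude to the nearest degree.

≈ 56°N, 17°E

From cos δ = sin φ₁ sin φ₂ + cos φ₁ cos φ₂ cos Δλ, the central angle is δ ≈ 0.174 rad (10.0°).
Interpolate at f = 3/5 with slerp weights a = sin((1−f)δ)/sin δ ≈ 0.402, b = sin(fδ)/sin δ ≈ 0.602.
p = a·p₁ + b·p₂ ≈ (0.538, 0.169, 0.826); φ = arcsin(p_z) ≈ 55.70°, λ = atan2(p_y, p_x) ≈ 17.45°.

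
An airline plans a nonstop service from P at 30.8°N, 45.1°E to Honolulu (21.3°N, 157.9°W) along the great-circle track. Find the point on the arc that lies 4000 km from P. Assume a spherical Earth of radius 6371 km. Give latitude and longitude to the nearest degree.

≈ 60°N, 76°E

Convert each endpoint to a unit vector on the sphere (x = cos φ cos λ, y = cos φ sin λ, z = sin φ).
The central angle between the endpoints is δ = arccos(p₁·p₂) ≈ 2.154 rad (123.4°). The total great-circle distance is δ·R ≈ 2.154 × 6371 ≈ 13723 km, so the target fraction is f = 4000/13723 ≈ 0.291.
Interpolate at f ≈ 0.291 with slerp weights a = sin((1−f)δ)/sin δ ≈ 1.197, b = sin(fδ)/sin δ ≈ 0.704.
p = a·p₁ + b·p₂ ≈ (0.118, 0.482, 0.868); φ = arcsin(p_z) ≈ 60.28°, λ = atan2(p_y, p_x) ≈ 76.21°.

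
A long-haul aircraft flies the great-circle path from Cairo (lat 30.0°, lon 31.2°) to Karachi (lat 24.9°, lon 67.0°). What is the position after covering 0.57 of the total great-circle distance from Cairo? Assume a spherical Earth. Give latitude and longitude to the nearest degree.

≈ lat 28°, lon 52°

From cos δ = sin φ₁ sin φ₂ + cos φ₁ cos φ₂ cos Δλ, the central angle is δ ≈ 0.559 rad (32.0°).
Interpolate at f = 0.57 with slerp weights a = sin((1−f)δ)/sin δ ≈ 0.449, b = sin(fδ)/sin δ ≈ 0.591.
p = a·p₁ + b·p₂ ≈ (0.542, 0.695, 0.473); φ = arcsin(p_z) ≈ 28.24°, λ = atan2(p_y, p_x) ≈ 52.04°.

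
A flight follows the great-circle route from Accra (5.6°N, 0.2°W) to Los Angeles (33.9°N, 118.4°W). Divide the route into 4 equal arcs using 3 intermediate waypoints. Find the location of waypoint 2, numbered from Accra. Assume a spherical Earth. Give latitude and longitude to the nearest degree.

≈ 35°N, 51°W

The haversine formula gives a central angle δ ≈ 1.913 rad (109.6°) between the endpoints.
Interpolate at f = 2/4 with slerp weights a = sin((1−f)δ)/sin δ ≈ 0.868, b = sin(fδ)/sin δ ≈ 0.868.
p = a·p₁ + b·p₂ ≈ (0.521, -0.637, 0.569); φ = arcsin(p_z) ≈ 34.66°, λ = atan2(p_y, p_x) ≈ -50.70°.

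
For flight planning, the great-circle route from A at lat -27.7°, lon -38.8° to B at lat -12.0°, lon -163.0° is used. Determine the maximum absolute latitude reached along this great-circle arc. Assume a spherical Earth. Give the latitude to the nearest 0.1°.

≈ -38.9°

The great circle lies in the plane with unit normal n̂ = (p₁ × p₂)/|p₁ × p₂|.
Here n̂_z ≈ -0.778; the vertex latitude is φ_max = arccos|n̂_z| ≈ 38.9°.
Check via Clairaut: cos φ_max = |cos φ₁| · sin C = cos(27.7°)·sin(118.5°) ≈ 0.778, again giving ≈ 38.9°.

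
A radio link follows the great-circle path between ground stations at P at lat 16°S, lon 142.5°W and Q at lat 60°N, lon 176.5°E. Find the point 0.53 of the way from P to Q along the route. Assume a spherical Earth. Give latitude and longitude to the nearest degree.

Convert each endpoint to a unit vector on the sphere (x = cos φ cos λ, y = cos φ sin λ, z = sin φ).
The central angle between the endpoints is δ = arccos(p₁·p₂) ≈ 1.446 rad (82.9°).
Interpolate at f = 0.53 with slerp weights a = sin((1−f)δ)/sin δ ≈ 0.634, b = sin(fδ)/sin δ ≈ 0.699.
p = a·p₁ + b·p₂ ≈ (-0.832, -0.349, 0.431); φ = arcsin(p_z) ≈ 25.52°, λ = atan2(p_y, p_x) ≈ -157.22°.

≈ lat 26°N, lon 157°W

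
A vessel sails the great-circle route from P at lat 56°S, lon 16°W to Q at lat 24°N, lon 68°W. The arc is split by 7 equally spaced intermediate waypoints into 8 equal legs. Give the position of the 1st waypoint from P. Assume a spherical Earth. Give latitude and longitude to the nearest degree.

≈ lat 47°S, lon 28°W

Convert each endpoint to a unit vector on the sphere (x = cos φ cos λ, y = cos φ sin λ, z = sin φ).
The central angle between the endpoints is δ = arccos(p₁·p₂) ≈ 1.593 rad (91.3°).
Interpolate at f = 1/8 with slerp weights a = sin((1−f)δ)/sin δ ≈ 0.985, b = sin(fδ)/sin δ ≈ 0.198.
p = a·p₁ + b·p₂ ≈ (0.597, -0.319, -0.736); φ = arcsin(p_z) ≈ -47.38°, λ = atan2(p_y, p_x) ≈ -28.15°.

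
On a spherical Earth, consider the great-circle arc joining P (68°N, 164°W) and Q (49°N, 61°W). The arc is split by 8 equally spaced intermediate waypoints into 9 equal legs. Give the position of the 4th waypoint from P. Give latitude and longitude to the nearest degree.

≈ (69°N, 100°W)

The haversine formula gives a central angle δ ≈ 0.870 rad (49.9°) between the endpoints.
Interpolate at f = 4/9 with slerp weights a = sin((1−f)δ)/sin δ ≈ 0.608, b = sin(fδ)/sin δ ≈ 0.493.
p = a·p₁ + b·p₂ ≈ (-0.062, -0.346, 0.936); φ = arcsin(p_z) ≈ 69.42°, λ = atan2(p_y, p_x) ≈ -100.17°.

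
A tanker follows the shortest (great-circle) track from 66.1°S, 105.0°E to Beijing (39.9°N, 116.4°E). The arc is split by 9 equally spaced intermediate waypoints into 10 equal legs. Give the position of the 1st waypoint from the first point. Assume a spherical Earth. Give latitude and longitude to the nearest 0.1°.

From cos δ = sin φ₁ sin φ₂ + cos φ₁ cos φ₂ cos Δλ, the central angle is δ ≈ 1.856 rad (106.4°).
Interpolate at f = 1/10 with slerp weights a = sin((1−f)δ)/sin δ ≈ 1.037, b = sin(fδ)/sin δ ≈ 0.192.
p = a·p₁ + b·p₂ ≈ (-0.174, 0.538, -0.825); φ = arcsin(p_z) ≈ -55.56°, λ = atan2(p_y, p_x) ≈ 107.96°.

≈ 55.6°S, 108.0°E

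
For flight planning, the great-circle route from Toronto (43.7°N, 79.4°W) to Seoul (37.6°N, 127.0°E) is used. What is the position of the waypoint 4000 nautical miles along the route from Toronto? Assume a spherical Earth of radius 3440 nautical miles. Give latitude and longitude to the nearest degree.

The haversine formula gives a central angle δ ≈ 1.662 rad (95.3°) between the endpoints. The total great-circle distance is δ·R ≈ 1.662 × 3440 ≈ 5719 nmi, so the target fraction is f = 4000/5719 ≈ 0.699.
Interpolate at f ≈ 0.699 with slerp weights a = sin((1−f)δ)/sin δ ≈ 0.481, b = sin(fδ)/sin δ ≈ 0.922.
p = a·p₁ + b·p₂ ≈ (-0.376, 0.241, 0.895); φ = arcsin(p_z) ≈ 63.49°, λ = atan2(p_y, p_x) ≈ 147.27°.

≈ (63°N, 147°E)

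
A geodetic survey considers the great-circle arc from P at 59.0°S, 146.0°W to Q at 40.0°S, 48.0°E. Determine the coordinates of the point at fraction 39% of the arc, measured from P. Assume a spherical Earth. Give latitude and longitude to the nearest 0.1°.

The haversine formula gives a central angle δ ≈ 1.402 rad (80.3°) between the endpoints.
Interpolate at f = 0.39 with slerp weights a = sin((1−f)δ)/sin δ ≈ 0.766, b = sin(fδ)/sin δ ≈ 0.527.
p = a·p₁ + b·p₂ ≈ (-0.057, 0.080, -0.995); φ = arcsin(p_z) ≈ -84.39°, λ = atan2(p_y, p_x) ≈ 125.34°.

≈ 84.4°S, 125.3°E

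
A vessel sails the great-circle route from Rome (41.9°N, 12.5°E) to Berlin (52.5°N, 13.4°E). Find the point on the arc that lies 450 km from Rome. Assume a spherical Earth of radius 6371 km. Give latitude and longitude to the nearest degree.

≈ 46°N, 13°E

Convert each endpoint to a unit vector on the sphere (x = cos φ cos λ, y = cos φ sin λ, z = sin φ).
The central angle between the endpoints is δ = arccos(p₁·p₂) ≈ 0.185 rad (10.6°). The total great-circle distance is δ·R ≈ 0.185 × 6371 ≈ 1181 km, so the target fraction is f = 450/1181 ≈ 0.381.
Interpolate at f ≈ 0.381 with slerp weights a = sin((1−f)δ)/sin δ ≈ 0.621, b = sin(fδ)/sin δ ≈ 0.383.
p = a·p₁ + b·p₂ ≈ (0.678, 0.154, 0.719); φ = arcsin(p_z) ≈ 45.94°, λ = atan2(p_y, p_x) ≈ 12.80°.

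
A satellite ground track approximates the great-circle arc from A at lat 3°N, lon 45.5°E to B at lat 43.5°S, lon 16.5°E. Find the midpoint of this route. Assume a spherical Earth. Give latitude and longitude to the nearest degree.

Write both endpoints as unit vectors p₁, p₂ with components (cos φ cos λ, cos φ sin λ, sin φ).
The central angle between the endpoints is δ = arccos(p₁·p₂) ≈ 0.930 rad (53.3°).
Interpolate at f = 1/2 with slerp weights a = sin((1−f)δ)/sin δ ≈ 0.559, b = sin(fδ)/sin δ ≈ 0.559.
p = a·p₁ + b·p₂ ≈ (0.781, 0.514, -0.356); φ = arcsin(p_z) ≈ -20.84°, λ = atan2(p_y, p_x) ≈ 33.35°.

≈ lat 21°S, lon 33°E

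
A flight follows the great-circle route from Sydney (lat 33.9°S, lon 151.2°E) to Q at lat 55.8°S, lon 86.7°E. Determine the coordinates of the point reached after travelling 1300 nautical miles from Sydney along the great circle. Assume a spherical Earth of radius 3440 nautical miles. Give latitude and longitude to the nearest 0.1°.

Write both endpoints as unit vectors p₁, p₂ with components (cos φ cos λ, cos φ sin λ, sin φ).
The central angle between the endpoints is δ = arccos(p₁·p₂) ≈ 0.847 rad (48.5°). The total great-circle distance is δ·R ≈ 0.847 × 3440 ≈ 2914 nmi, so the target fraction is f = 1300/2914 ≈ 0.446.
Interpolate at f ≈ 0.446 with slerp weights a = sin((1−f)δ)/sin δ ≈ 0.603, b = sin(fδ)/sin δ ≈ 0.492.
p = a·p₁ + b·p₂ ≈ (-0.423, 0.518, -0.744); φ = arcsin(p_z) ≈ -48.06°, λ = atan2(p_y, p_x) ≈ 129.25°.

≈ lat 48.1°S, lon 129.3°E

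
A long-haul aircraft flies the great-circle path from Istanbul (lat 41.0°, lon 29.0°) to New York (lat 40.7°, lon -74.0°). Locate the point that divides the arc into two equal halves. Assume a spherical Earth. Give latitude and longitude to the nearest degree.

≈ lat 54°, lon -23°

Write both endpoints as unit vectors p₁, p₂ with components (cos φ cos λ, cos φ sin λ, sin φ).
The central angle between the endpoints is δ = arccos(p₁·p₂) ≈ 1.267 rad (72.6°).
Interpolate at f = 1/2 with slerp weights a = sin((1−f)δ)/sin δ ≈ 0.620, b = sin(fδ)/sin δ ≈ 0.620.
p = a·p₁ + b·p₂ ≈ (0.539, -0.225, 0.812); φ = arcsin(p_z) ≈ 54.25°, λ = atan2(p_y, p_x) ≈ -22.66°.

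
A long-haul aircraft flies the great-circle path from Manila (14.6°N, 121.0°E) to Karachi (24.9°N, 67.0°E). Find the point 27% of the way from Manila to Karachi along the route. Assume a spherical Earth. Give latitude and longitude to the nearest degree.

From cos δ = sin φ₁ sin φ₂ + cos φ₁ cos φ₂ cos Δλ, the central angle is δ ≈ 0.899 rad (51.5°).
Interpolate at f = 0.27 with slerp weights a = sin((1−f)δ)/sin δ ≈ 0.780, b = sin(fδ)/sin δ ≈ 0.307.
p = a·p₁ + b·p₂ ≈ (-0.280, 0.903, 0.326); φ = arcsin(p_z) ≈ 19.02°, λ = atan2(p_y, p_x) ≈ 107.21°.

≈ 19°N, 107°E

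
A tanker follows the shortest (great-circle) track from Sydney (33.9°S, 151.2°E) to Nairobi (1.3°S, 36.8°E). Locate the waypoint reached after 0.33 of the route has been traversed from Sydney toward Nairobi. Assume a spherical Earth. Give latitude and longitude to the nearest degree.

≈ 35°S, 107°E

Convert each endpoint to a unit vector on the sphere (x = cos φ cos λ, y = cos φ sin λ, z = sin φ).
The central angle between the endpoints is δ = arccos(p₁·p₂) ≈ 1.907 rad (109.3°).
Interpolate at f = 0.33 with slerp weights a = sin((1−f)δ)/sin δ ≈ 1.014, b = sin(fδ)/sin δ ≈ 0.624.
p = a·p₁ + b·p₂ ≈ (-0.239, 0.779, -0.580); φ = arcsin(p_z) ≈ -35.44°, λ = atan2(p_y, p_x) ≈ 107.02°.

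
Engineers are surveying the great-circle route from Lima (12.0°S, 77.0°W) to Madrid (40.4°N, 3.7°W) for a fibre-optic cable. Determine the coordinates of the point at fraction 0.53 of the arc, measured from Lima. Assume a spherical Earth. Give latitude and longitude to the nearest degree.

Write both endpoints as unit vectors p₁, p₂ with components (cos φ cos λ, cos φ sin λ, sin φ).
The central angle between the endpoints is δ = arccos(p₁·p₂) ≈ 1.491 rad (85.5°).
Interpolate at f = 0.53 with slerp weights a = sin((1−f)δ)/sin δ ≈ 0.647, b = sin(fδ)/sin δ ≈ 0.713.
p = a·p₁ + b·p₂ ≈ (0.684, -0.652, 0.328); φ = arcsin(p_z) ≈ 19.12°, λ = atan2(p_y, p_x) ≈ -43.61°.

≈ (19°N, 44°W)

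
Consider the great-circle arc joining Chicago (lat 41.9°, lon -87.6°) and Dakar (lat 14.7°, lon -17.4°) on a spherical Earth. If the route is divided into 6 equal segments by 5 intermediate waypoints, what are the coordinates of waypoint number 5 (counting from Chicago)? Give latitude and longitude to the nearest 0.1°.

≈ lat 21.5°, lon -26.4°

Write both endpoints as unit vectors p₁, p₂ with components (cos φ cos λ, cos φ sin λ, sin φ).
The central angle between the endpoints is δ = arccos(p₁·p₂) ≈ 1.145 rad (65.6°).
Interpolate at f = 5/6 with slerp weights a = sin((1−f)δ)/sin δ ≈ 0.208, b = sin(fδ)/sin δ ≈ 0.896.
p = a·p₁ + b·p₂ ≈ (0.833, -0.414, 0.366); φ = arcsin(p_z) ≈ 21.49°, λ = atan2(p_y, p_x) ≈ -26.42°.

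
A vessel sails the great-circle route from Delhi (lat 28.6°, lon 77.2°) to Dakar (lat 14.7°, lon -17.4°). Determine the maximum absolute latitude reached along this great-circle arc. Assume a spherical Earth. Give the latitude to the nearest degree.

The great circle lies in the plane with unit normal n̂ = (p₁ × p₂)/|p₁ × p₂|.
Here n̂_z ≈ -0.848; the vertex latitude is φ_max = arccos|n̂_z| ≈ 32.0°.
Check via Clairaut: cos φ_max = |cos φ₁| · sin C = cos(28.6°)·sin(74.9°) ≈ 0.848, again giving ≈ 32.0°.

≈ 32°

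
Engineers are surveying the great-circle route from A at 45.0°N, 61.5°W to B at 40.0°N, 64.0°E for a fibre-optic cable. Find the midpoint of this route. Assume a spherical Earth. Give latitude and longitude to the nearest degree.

≈ 63°N, 6°E

The haversine formula gives a central angle δ ≈ 1.430 rad (82.0°) between the endpoints.
Interpolate at f = 1/2 with slerp weights a = sin((1−f)δ)/sin δ ≈ 0.662, b = sin(fδ)/sin δ ≈ 0.662.
p = a·p₁ + b·p₂ ≈ (0.446, 0.044, 0.894); φ = arcsin(p_z) ≈ 63.38°, λ = atan2(p_y, p_x) ≈ 5.69°.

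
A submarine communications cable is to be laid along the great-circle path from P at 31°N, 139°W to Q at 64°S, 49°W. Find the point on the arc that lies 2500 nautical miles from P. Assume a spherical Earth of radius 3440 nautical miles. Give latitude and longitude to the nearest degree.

≈ 6°S, 120°W

Convert each endpoint to a unit vector on the sphere (x = cos φ cos λ, y = cos φ sin λ, z = sin φ).
The central angle between the endpoints is δ = arccos(p₁·p₂) ≈ 2.052 rad (117.6°). The total great-circle distance is δ·R ≈ 2.052 × 3440 ≈ 7059 nmi, so the target fraction is f = 2500/7059 ≈ 0.354.
Interpolate at f ≈ 0.354 with slerp weights a = sin((1−f)δ)/sin δ ≈ 1.094, b = sin(fδ)/sin δ ≈ 0.750.
p = a·p₁ + b·p₂ ≈ (-0.492, -0.863, -0.110); φ = arcsin(p_z) ≈ -6.32°, λ = atan2(p_y, p_x) ≈ -119.69°.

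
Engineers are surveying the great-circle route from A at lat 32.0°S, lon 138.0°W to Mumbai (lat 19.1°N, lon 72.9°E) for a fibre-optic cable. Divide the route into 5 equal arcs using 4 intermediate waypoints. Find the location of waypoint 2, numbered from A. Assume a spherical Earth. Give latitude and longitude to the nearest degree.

≈ lat 29°S, lon 151°E

Convert each endpoint to a unit vector on the sphere (x = cos φ cos λ, y = cos φ sin λ, z = sin φ).
The central angle between the endpoints is δ = arccos(p₁·p₂) ≈ 2.608 rad (149.4°).
Interpolate at f = 2/5 with slerp weights a = sin((1−f)δ)/sin δ ≈ 1.966, b = sin(fδ)/sin δ ≈ 1.699.
p = a·p₁ + b·p₂ ≈ (-0.767, 0.419, -0.486); φ = arcsin(p_z) ≈ -29.08°, λ = atan2(p_y, p_x) ≈ 151.38°.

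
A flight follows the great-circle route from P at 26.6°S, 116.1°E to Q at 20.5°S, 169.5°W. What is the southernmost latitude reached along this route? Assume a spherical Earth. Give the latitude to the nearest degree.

≈ 29°S

The great circle lies in the plane with unit normal n̂ = (p₁ × p₂)/|p₁ × p₂|.
Here n̂_z ≈ +0.873; the vertex latitude is φ_max = arccos|n̂_z| ≈ 29.2°.
Check via Clairaut: cos φ_max = |cos φ₁| · sin C = cos(26.6°)·sin(102.5°) ≈ 0.873, again giving ≈ 29.2°.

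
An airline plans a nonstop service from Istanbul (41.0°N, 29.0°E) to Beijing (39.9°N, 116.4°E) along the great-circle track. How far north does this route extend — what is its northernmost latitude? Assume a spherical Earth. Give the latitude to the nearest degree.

The great circle lies in the plane with unit normal n̂ = (p₁ × p₂)/|p₁ × p₂|.
Here n̂_z ≈ +0.647; the vertex latitude is φ_max = arccos|n̂_z| ≈ 49.7°.
Check via Clairaut: cos φ_max = |cos φ₁| · sin C = cos(41.0°)·sin(59.0°) ≈ 0.647, again giving ≈ 49.7°.

≈ 50°N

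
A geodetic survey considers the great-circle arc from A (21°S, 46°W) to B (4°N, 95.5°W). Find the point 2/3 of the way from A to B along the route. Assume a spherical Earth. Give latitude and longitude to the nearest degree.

Write both endpoints as unit vectors p₁, p₂ with components (cos φ cos λ, cos φ sin λ, sin φ).
The central angle between the endpoints is δ = arccos(p₁·p₂) ≈ 0.952 rad (54.6°).
Interpolate at f = 2/3 with slerp weights a = sin((1−f)δ)/sin δ ≈ 0.383, b = sin(fδ)/sin δ ≈ 0.728.
p = a·p₁ + b·p₂ ≈ (0.179, -0.980, -0.087); φ = arcsin(p_z) ≈ -4.96°, λ = atan2(p_y, p_x) ≈ -79.66°.

≈ (5°S, 80°W)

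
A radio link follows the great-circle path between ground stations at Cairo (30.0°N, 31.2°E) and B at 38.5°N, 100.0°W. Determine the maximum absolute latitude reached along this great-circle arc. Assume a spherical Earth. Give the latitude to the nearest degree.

≈ 59°N

The great circle lies in the plane with unit normal n̂ = (p₁ × p₂)/|p₁ × p₂|.
Here n̂_z ≈ -0.515; the vertex latitude is φ_max = arccos|n̂_z| ≈ 59.0°.
Check via Clairaut: cos φ_max = |cos φ₁| · sin C = cos(30.0°)·sin(36.5°) ≈ 0.515, again giving ≈ 59.0°.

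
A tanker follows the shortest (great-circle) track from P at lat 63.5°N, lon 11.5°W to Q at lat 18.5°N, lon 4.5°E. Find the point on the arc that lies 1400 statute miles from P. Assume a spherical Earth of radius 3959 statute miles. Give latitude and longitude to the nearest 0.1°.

Write both endpoints as unit vectors p₁, p₂ with components (cos φ cos λ, cos φ sin λ, sin φ).
The central angle between the endpoints is δ = arccos(p₁·p₂) ≈ 0.808 rad (46.3°). The total great-circle distance is δ·R ≈ 0.808 × 3959 ≈ 3200 mi, so the target fraction is f = 1400/3200 ≈ 0.437.
Interpolate at f ≈ 0.437 with slerp weights a = sin((1−f)δ)/sin δ ≈ 0.607, b = sin(fδ)/sin δ ≈ 0.479.
p = a·p₁ + b·p₂ ≈ (0.718, -0.018, 0.695); φ = arcsin(p_z) ≈ 44.07°, λ = atan2(p_y, p_x) ≈ -1.47°.

≈ lat 44.1°N, lon 1.5°W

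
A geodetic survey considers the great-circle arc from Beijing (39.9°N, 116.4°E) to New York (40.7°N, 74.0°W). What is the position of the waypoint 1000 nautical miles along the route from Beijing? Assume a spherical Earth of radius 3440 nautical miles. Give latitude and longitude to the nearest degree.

≈ 56°N, 121°E

Write both endpoints as unit vectors p₁, p₂ with components (cos φ cos λ, cos φ sin λ, sin φ).
The central angle between the endpoints is δ = arccos(p₁·p₂) ≈ 1.725 rad (98.8°). The total great-circle distance is δ·R ≈ 1.725 × 3440 ≈ 5935 nmi, so the target fraction is f = 1000/5935 ≈ 0.169.
Interpolate at f ≈ 0.169 with slerp weights a = sin((1−f)δ)/sin δ ≈ 1.003, b = sin(fδ)/sin δ ≈ 0.290.
p = a·p₁ + b·p₂ ≈ (-0.281, 0.478, 0.832); φ = arcsin(p_z) ≈ 56.34°, λ = atan2(p_y, p_x) ≈ 120.51°.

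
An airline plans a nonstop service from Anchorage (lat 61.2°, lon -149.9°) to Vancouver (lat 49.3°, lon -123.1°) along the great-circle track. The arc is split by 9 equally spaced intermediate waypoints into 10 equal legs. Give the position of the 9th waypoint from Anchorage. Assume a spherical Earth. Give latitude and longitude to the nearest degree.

≈ lat 51°, lon -125°

Write both endpoints as unit vectors p₁, p₂ with components (cos φ cos λ, cos φ sin λ, sin φ).
The central angle between the endpoints is δ = arccos(p₁·p₂) ≈ 0.334 rad (19.1°).
Interpolate at f = 9/10 with slerp weights a = sin((1−f)δ)/sin δ ≈ 0.102, b = sin(fδ)/sin δ ≈ 0.903.
p = a·p₁ + b·p₂ ≈ (-0.364, -0.518, 0.774); φ = arcsin(p_z) ≈ 50.72°, λ = atan2(p_y, p_x) ≈ -125.10°.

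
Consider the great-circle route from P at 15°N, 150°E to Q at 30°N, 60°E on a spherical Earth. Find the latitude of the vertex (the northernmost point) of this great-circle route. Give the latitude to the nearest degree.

≈ 32°N

The great circle lies in the plane with unit normal n̂ = (p₁ × p₂)/|p₁ × p₂|.
Here n̂_z ≈ -0.844; the vertex latitude is φ_max = arccos|n̂_z| ≈ 32.5°.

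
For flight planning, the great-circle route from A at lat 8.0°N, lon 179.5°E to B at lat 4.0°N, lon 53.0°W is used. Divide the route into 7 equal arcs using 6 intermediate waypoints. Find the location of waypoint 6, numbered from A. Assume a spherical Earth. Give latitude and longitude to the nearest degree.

From cos δ = sin φ₁ sin φ₂ + cos φ₁ cos φ₂ cos Δλ, the central angle is δ ≈ 2.204 rad (126.3°).
Interpolate at f = 6/7 with slerp weights a = sin((1−f)δ)/sin δ ≈ 0.384, b = sin(fδ)/sin δ ≈ 1.178.
p = a·p₁ + b·p₂ ≈ (0.327, -0.935, 0.136); φ = arcsin(p_z) ≈ 7.80°, λ = atan2(p_y, p_x) ≈ -70.73°.

≈ lat 8°N, lon 71°W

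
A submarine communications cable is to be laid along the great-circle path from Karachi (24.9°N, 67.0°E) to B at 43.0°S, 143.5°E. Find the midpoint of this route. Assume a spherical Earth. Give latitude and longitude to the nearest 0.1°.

Write both endpoints as unit vectors p₁, p₂ with components (cos φ cos λ, cos φ sin λ, sin φ).
The central angle between the endpoints is δ = arccos(p₁·p₂) ≈ 1.703 rad (97.6°).
Interpolate at f = 1/2 with slerp weights a = sin((1−f)δ)/sin δ ≈ 0.759, b = sin(fδ)/sin δ ≈ 0.759.
p = a·p₁ + b·p₂ ≈ (-0.177, 0.964, -0.198); φ = arcsin(p_z) ≈ -11.43°, λ = atan2(p_y, p_x) ≈ 100.42°.

≈ 11.4°S, 100.4°E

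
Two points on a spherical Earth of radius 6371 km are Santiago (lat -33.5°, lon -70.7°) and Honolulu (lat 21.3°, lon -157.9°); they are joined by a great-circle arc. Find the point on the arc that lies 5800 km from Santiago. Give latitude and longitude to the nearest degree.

The haversine formula gives a central angle δ ≈ 1.734 rad (99.4°) between the endpoints. The total great-circle distance is δ·R ≈ 1.734 × 6371 ≈ 11048 km, so the target fraction is f = 5800/11048 ≈ 0.525.
Interpolate at f ≈ 0.525 with slerp weights a = sin((1−f)δ)/sin δ ≈ 0.744, b = sin(fδ)/sin δ ≈ 0.800.
p = a·p₁ + b·p₂ ≈ (-0.486, -0.866, -0.120); φ = arcsin(p_z) ≈ -6.87°, λ = atan2(p_y, p_x) ≈ -119.31°.

≈ lat -7°, lon -119°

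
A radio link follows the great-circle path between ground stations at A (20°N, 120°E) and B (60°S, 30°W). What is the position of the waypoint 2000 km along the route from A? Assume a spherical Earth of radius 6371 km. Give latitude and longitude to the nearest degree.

≈ (3°N, 114°E)

Write both endpoints as unit vectors p₁, p₂ with components (cos φ cos λ, cos φ sin λ, sin φ).
The central angle between the endpoints is δ = arccos(p₁·p₂) ≈ 2.351 rad (134.7°). The total great-circle distance is δ·R ≈ 2.351 × 6371 ≈ 14975 km, so the target fraction is f = 2000/14975 ≈ 0.134.
Interpolate at f ≈ 0.134 with slerp weights a = sin((1−f)δ)/sin δ ≈ 1.256, b = sin(fδ)/sin δ ≈ 0.434.
p = a·p₁ + b·p₂ ≈ (-0.402, 0.914, 0.054); φ = arcsin(p_z) ≈ 3.08°, λ = atan2(p_y, p_x) ≈ 113.76°.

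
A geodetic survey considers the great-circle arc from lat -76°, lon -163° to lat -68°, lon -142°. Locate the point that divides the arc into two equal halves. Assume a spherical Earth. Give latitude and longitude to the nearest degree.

The haversine formula gives a central angle δ ≈ 0.178 rad (10.2°) between the endpoints.
Interpolate at f = 1/2 with slerp weights a = sin((1−f)δ)/sin δ ≈ 0.502, b = sin(fδ)/sin δ ≈ 0.502.
p = a·p₁ + b·p₂ ≈ (-0.264, -0.151, -0.952); φ = arcsin(p_z) ≈ -72.27°, λ = atan2(p_y, p_x) ≈ -150.22°.

≈ lat -72°, lon -150°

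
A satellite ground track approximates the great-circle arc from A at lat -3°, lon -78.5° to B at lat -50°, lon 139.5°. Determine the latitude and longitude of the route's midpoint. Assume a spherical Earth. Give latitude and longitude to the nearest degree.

Convert each endpoint to a unit vector on the sphere (x = cos φ cos λ, y = cos φ sin λ, z = sin φ).
The central angle between the endpoints is δ = arccos(p₁·p₂) ≈ 2.055 rad (117.8°).
Interpolate at f = 1/2 with slerp weights a = sin((1−f)δ)/sin δ ≈ 0.967, b = sin(fδ)/sin δ ≈ 0.967.
p = a·p₁ + b·p₂ ≈ (-0.280, -0.543, -0.792); φ = arcsin(p_z) ≈ -52.35°, λ = atan2(p_y, p_x) ≈ -117.31°.

≈ lat -52°, lon -117°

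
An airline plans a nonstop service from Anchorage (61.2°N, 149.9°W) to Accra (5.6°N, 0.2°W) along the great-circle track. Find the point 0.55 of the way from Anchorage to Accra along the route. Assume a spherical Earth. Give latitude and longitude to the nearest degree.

≈ 52°N, 19°W

From cos δ = sin φ₁ sin φ₂ + cos φ₁ cos φ₂ cos Δλ, the central angle is δ ≈ 1.905 rad (109.2°).
Interpolate at f = 0.55 with slerp weights a = sin((1−f)δ)/sin δ ≈ 0.801, b = sin(fδ)/sin δ ≈ 0.917.
p = a·p₁ + b·p₂ ≈ (0.579, -0.197, 0.791); φ = arcsin(p_z) ≈ 52.29°, λ = atan2(p_y, p_x) ≈ -18.75°.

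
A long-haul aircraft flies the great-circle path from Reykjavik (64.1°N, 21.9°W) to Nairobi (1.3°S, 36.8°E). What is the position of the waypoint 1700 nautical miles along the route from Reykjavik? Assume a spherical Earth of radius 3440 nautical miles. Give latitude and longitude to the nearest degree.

From cos δ = sin φ₁ sin φ₂ + cos φ₁ cos φ₂ cos Δλ, the central angle is δ ≈ 1.363 rad (78.1°). The total great-circle distance is δ·R ≈ 1.363 × 3440 ≈ 4688 nmi, so the target fraction is f = 1700/4688 ≈ 0.363.
Interpolate at f ≈ 0.363 with slerp weights a = sin((1−f)δ)/sin δ ≈ 0.780, b = sin(fδ)/sin δ ≈ 0.485.
p = a·p₁ + b·p₂ ≈ (0.704, 0.163, 0.691); φ = arcsin(p_z) ≈ 43.70°, λ = atan2(p_y, p_x) ≈ 13.05°.

≈ 44°N, 13°E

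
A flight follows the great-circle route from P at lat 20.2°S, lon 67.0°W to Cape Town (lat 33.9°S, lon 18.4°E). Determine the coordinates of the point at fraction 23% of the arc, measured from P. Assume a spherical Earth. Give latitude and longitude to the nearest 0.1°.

≈ lat 28.3°S, lon 50.2°W

The haversine formula gives a central angle δ ≈ 1.313 rad (75.2°) between the endpoints.
Interpolate at f = 0.23 with slerp weights a = sin((1−f)δ)/sin δ ≈ 0.876, b = sin(fδ)/sin δ ≈ 0.308.
p = a·p₁ + b·p₂ ≈ (0.564, -0.676, -0.474); φ = arcsin(p_z) ≈ -28.30°, λ = atan2(p_y, p_x) ≈ -50.20°.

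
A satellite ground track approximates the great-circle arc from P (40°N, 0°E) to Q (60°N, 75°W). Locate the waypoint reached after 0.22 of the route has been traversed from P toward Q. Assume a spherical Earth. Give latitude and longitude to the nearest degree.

≈ (48°N, 10°W)

Write both endpoints as unit vectors p₁, p₂ with components (cos φ cos λ, cos φ sin λ, sin φ).
The central angle between the endpoints is δ = arccos(p₁·p₂) ≈ 0.856 rad (49.0°).
Interpolate at f = 0.22 with slerp weights a = sin((1−f)δ)/sin δ ≈ 0.820, b = sin(fδ)/sin δ ≈ 0.248.
p = a·p₁ + b·p₂ ≈ (0.660, -0.120, 0.742); φ = arcsin(p_z) ≈ 47.87°, λ = atan2(p_y, p_x) ≈ -10.28°.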